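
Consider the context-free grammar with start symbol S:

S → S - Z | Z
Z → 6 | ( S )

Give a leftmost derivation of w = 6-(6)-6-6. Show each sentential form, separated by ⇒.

S ⇒ S-Z   [S → S - Z]
S-Z ⇒ S-Z-Z   [S → S - Z]
S-Z-Z ⇒ S-Z-Z-Z   [S → S - Z]
S-Z-Z-Z ⇒ Z-Z-Z-Z   [S → Z]
Z-Z-Z-Z ⇒ 6-Z-Z-Z   [Z → 6]
6-Z-Z-Z ⇒ 6-(S)-Z-Z   [Z → ( S )]
6-(S)-Z-Z ⇒ 6-(Z)-Z-Z   [S → Z]
6-(Z)-Z-Z ⇒ 6-(6)-Z-Z   [Z → 6]
6-(6)-Z-Z ⇒ 6-(6)-6-Z   [Z → 6]
6-(6)-6-Z ⇒ 6-(6)-6-6   [Z → 6]

S ⇒ S-Z ⇒ S-Z-Z ⇒ S-Z-Z-Z ⇒ Z-Z-Z-Z ⇒ 6-Z-Z-Z ⇒ 6-(S)-Z-Z ⇒ 6-(Z)-Z-Z ⇒ 6-(6)-Z-Z ⇒ 6-(6)-6-Z ⇒ 6-(6)-6-6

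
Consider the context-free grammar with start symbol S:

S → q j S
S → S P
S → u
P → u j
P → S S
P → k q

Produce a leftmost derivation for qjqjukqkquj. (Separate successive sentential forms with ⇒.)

S⇒qjS⇒qjSP⇒qjSPP⇒qjqjSPP⇒qjqjSPPP⇒qjqjuPPP⇒qjqjukqPP⇒qjqjukqkqP⇒qjqjukqkquj

S ⇒ qjS   [S → q j S]
qjS ⇒ qjSP   [S → S P]
qjSP ⇒ qjSPP   [S → S P]
qjSPP ⇒ qjqjSPP   [S → q j S]
qjqjSPP ⇒ qjqjSPPP   [S → S P]
qjqjSPPP ⇒ qjqjuPPP   [S → u]
qjqjuPPP ⇒ qjqjukqPP   [P → k q]
qjqjukqPP ⇒ qjqjukqkqP   [P → k q]
qjqjukqkqP ⇒ qjqjukqkquj   [P → u j]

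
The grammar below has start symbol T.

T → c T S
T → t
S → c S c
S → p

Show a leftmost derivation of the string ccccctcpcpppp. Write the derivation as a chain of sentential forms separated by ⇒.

T ⇒ cTS ⇒ ccTSS ⇒ cccTSSS ⇒ ccccTSSSS ⇒ cccccTSSSSS ⇒ ccccctSSSSS ⇒ ccccctcScSSSS ⇒ ccccctcpcSSSS ⇒ ccccctcpcpSSS ⇒ ccccctcpcppSS ⇒ ccccctcpcpppS ⇒ ccccctcpcpppp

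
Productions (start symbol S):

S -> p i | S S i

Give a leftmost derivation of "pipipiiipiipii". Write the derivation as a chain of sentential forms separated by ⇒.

S⇒SSi⇒SSiSi⇒SSiSiSi⇒piSiSiSi⇒piSSiiSiSi⇒pipiSiiSiSi⇒pipipiiiSiSi⇒pipipiiipiiSi⇒pipipiiipiipii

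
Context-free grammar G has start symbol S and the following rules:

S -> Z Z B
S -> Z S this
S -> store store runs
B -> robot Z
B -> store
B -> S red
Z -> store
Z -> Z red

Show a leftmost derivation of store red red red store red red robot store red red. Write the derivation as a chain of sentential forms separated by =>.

S => Z Z B => Z red Z B => Z red red Z B => Z red red red Z B => store red red red Z B => store red red red Z red B => store red red red Z red red B => store red red red store red red B => store red red red store red red robot Z => store red red red store red red robot Z red => store red red red store red red robot Z red red => store red red red store red red robot store red red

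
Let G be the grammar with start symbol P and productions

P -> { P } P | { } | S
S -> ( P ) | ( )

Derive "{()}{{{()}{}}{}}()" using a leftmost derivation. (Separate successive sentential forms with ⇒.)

P ⇒ {P}P   [P -> { P } P]
{P}P ⇒ {S}P   [P -> S]
{S}P ⇒ {()}P   [S -> ( )]
{()}P ⇒ {()}{P}P   [P -> { P } P]
{()}{P}P ⇒ {()}{{P}P}P   [P -> { P } P]
{()}{{P}P}P ⇒ {()}{{{P}P}P}P   [P -> { P } P]
{()}{{{P}P}P}P ⇒ {()}{{{S}P}P}P   [P -> S]
{()}{{{S}P}P}P ⇒ {()}{{{()}P}P}P   [S -> ( )]
{()}{{{()}P}P}P ⇒ {()}{{{()}{}}P}P   [P -> { }]
{()}{{{()}{}}P}P ⇒ {()}{{{()}{}}{}}P   [P -> { }]
{()}{{{()}{}}{}}P ⇒ {()}{{{()}{}}{}}S   [P -> S]
{()}{{{()}{}}{}}S ⇒ {()}{{{()}{}}{}}()   [S -> ( )]

P⇒{P}P⇒{S}P⇒{()}P⇒{()}{P}P⇒{()}{{P}P}P⇒{()}{{{P}P}P}P⇒{()}{{{S}P}P}P⇒{()}{{{()}P}P}P⇒{()}{{{()}{}}P}P⇒{()}{{{()}{}}{}}P⇒{()}{{{()}{}}{}}S⇒{()}{{{()}{}}{}}()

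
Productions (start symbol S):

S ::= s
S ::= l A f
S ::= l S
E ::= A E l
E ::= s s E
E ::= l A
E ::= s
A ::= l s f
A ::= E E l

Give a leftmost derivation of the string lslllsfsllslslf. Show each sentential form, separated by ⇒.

S ⇒ lAf   [S ::= l A f]
lAf ⇒ lEElf   [A ::= E E l]
lEElf ⇒ lAElElf   [E ::= A E l]
lAElElf ⇒ lEElElElf   [A ::= E E l]
lEElElElf ⇒ lsElElElf   [E ::= s]
lsElElElf ⇒ lslAlElElf   [E ::= l A]
lslAlElElf ⇒ lslEEllElElf   [A ::= E E l]
lslEEllElElf ⇒ lsllAEllElElf   [E ::= l A]
lsllAEllElElf ⇒ lslllsfEllElElf   [A ::= l s f]
lslllsfEllElElf ⇒ lslllsfsllElElf   [E ::= s]
lslllsfsllElElf ⇒ lslllsfsllslElf   [E ::= s]
lslllsfsllslElf ⇒ lslllsfsllslslf   [E ::= s]

S⇒lAf⇒lEElf⇒lAElElf⇒lEElElElf⇒lsElElElf⇒lslAlElElf⇒lslEEllElElf⇒lsllAEllElElf⇒lslllsfEllElElf⇒lslllsfsllElElf⇒lslllsfsllslElf⇒lslllsfsllslslf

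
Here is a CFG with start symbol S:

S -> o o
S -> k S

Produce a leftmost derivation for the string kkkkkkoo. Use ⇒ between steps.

S ⇒ kS   [S -> k S]
kS ⇒ kkS   [S -> k S]
kkS ⇒ kkkS   [S -> k S]
kkkS ⇒ kkkkS   [S -> k S]
kkkkS ⇒ kkkkkS   [S -> k S]
kkkkkS ⇒ kkkkkkS   [S -> k S]
kkkkkkS ⇒ kkkkkkoo   [S -> o o]

S ⇒ kS ⇒ kkS ⇒ kkkS ⇒ kkkkS ⇒ kkkkkS ⇒ kkkkkkS ⇒ kkkkkkoo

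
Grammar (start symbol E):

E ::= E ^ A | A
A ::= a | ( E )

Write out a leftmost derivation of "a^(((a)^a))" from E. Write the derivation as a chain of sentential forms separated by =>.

E => E^A => A^A => a^A => a^(E) => a^(A) => a^((E)) => a^((E^A)) => a^((A^A)) => a^(((E)^A)) => a^(((A)^A)) => a^(((a)^A)) => a^(((a)^a))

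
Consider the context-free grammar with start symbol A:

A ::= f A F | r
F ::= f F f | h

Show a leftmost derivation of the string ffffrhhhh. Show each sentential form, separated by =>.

A => fAF   [A ::= f A F]
fAF => ffAFF   [A ::= f A F]
ffAFF => fffAFFF   [A ::= f A F]
fffAFFF => ffffAFFFF   [A ::= f A F]
ffffAFFFF => ffffrFFFF   [A ::= r]
ffffrFFFF => ffffrhFFF   [F ::= h]
ffffrhFFF => ffffrhhFF   [F ::= h]
ffffrhhFF => ffffrhhhF   [F ::= h]
ffffrhhhF => ffffrhhhh   [F ::= h]

A => fAF => ffAFF => fffAFFF => ffffAFFFF => ffffrFFFF => ffffrhFFF => ffffrhhFF => ffffrhhhF => ffffrhhhh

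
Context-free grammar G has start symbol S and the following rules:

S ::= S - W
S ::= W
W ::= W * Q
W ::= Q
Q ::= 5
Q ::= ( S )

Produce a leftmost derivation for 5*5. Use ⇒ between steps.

S ⇒ W ⇒ W*Q ⇒ Q*Q ⇒ 5*Q ⇒ 5*5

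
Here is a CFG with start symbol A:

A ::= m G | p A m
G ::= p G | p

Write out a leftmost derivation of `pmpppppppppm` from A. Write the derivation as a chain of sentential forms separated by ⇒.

A ⇒ pAm ⇒ pmGm ⇒ pmpGm ⇒ pmppGm ⇒ pmpppGm ⇒ pmppppGm ⇒ pmpppppGm ⇒ pmppppppGm ⇒ pmpppppppGm ⇒ pmppppppppGm ⇒ pmpppppppppm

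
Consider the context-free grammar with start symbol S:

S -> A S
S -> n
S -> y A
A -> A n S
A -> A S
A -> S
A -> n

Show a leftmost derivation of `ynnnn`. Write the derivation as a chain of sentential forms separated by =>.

S=>yA=>yAnS=>ynnS=>ynnAS=>ynnnS=>ynnnn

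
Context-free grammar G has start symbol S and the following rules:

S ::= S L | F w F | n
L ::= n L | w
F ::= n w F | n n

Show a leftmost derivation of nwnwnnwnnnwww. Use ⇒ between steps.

S ⇒ SL ⇒ SLL ⇒ SLLL ⇒ FwFLLL ⇒ nwFwFLLL ⇒ nwnwFwFLLL ⇒ nwnwnnwFLLL ⇒ nwnwnnwnnLLL ⇒ nwnwnnwnnnLLL ⇒ nwnwnnwnnnwLL ⇒ nwnwnnwnnnwwL ⇒ nwnwnnwnnnwww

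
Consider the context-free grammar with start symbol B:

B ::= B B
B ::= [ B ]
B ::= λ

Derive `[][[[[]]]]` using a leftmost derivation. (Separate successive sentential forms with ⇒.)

B ⇒ BB   [B ::= B B]
BB ⇒ [B]B   [B ::= [ B ]]
[B]B ⇒ []B   [B ::= λ]
[]B ⇒ []BB   [B ::= B B]
[]BB ⇒ [][B]B   [B ::= [ B ]]
[][B]B ⇒ [][[B]]B   [B ::= [ B ]]
[][[B]]B ⇒ [][[[B]]]B   [B ::= [ B ]]
[][[[B]]]B ⇒ [][[[BB]]]B   [B ::= B B]
[][[[BB]]]B ⇒ [][[[[B]B]]]B   [B ::= [ B ]]
[][[[[B]B]]]B ⇒ [][[[[]B]]]B   [B ::= λ]
[][[[[]B]]]B ⇒ [][[[[]]]]B   [B ::= λ]
[][[[[]]]]B ⇒ [][[[[]]]]   [B ::= λ]

B ⇒ BB ⇒ [B]B ⇒ []B ⇒ []BB ⇒ [][B]B ⇒ [][[B]]B ⇒ [][[[B]]]B ⇒ [][[[BB]]]B ⇒ [][[[[B]B]]]B ⇒ [][[[[]B]]]B ⇒ [][[[[]]]]B ⇒ [][[[[]]]]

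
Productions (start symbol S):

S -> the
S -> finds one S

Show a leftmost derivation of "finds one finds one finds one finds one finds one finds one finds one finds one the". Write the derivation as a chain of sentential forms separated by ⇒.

S ⇒ finds one S ⇒ finds one finds one S ⇒ finds one finds one finds one S ⇒ finds one finds one finds one finds one S ⇒ finds one finds one finds one finds one finds one S ⇒ finds one finds one finds one finds one finds one finds one S ⇒ finds one finds one finds one finds one finds one finds one finds one S ⇒ finds one finds one finds one finds one finds one finds one finds one finds one S ⇒ finds one finds one finds one finds one finds one finds one finds one finds one the

S ⇒ finds one S   [S -> finds one S]
finds one S ⇒ finds one finds one S   [S -> finds one S]
finds one finds one S ⇒ finds one finds one finds one S   [S -> finds one S]
finds one finds one finds one S ⇒ finds one finds one finds one finds one S   [S -> finds one S]
finds one finds one finds one finds one S ⇒ finds one finds one finds one finds one finds one S   [S -> finds one S]
finds one finds one finds one finds one finds one S ⇒ finds one finds one finds one finds one finds one finds one S   [S -> finds one S]
finds one finds one finds one finds one finds one finds one S ⇒ finds one finds one finds one finds one finds one finds one finds one S   [S -> finds one S]
finds one finds one finds one finds one finds one finds one finds one S ⇒ finds one finds one finds one finds one finds one finds one finds one finds one S   [S -> finds one S]
finds one finds one finds one finds one finds one finds one finds one finds one S ⇒ finds one finds one finds one finds one finds one finds one finds one finds one the   [S -> the]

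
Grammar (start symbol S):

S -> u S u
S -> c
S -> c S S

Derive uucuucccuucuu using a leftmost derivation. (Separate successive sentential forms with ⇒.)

S ⇒ uSu   [S -> u S u]
uSu ⇒ uuSuu   [S -> u S u]
uuSuu ⇒ uucSSuu   [S -> c S S]
uucSSuu ⇒ uucuSuSuu   [S -> u S u]
uucuSuSuu ⇒ uucuuSuuSuu   [S -> u S u]
uucuuSuuSuu ⇒ uucuucSSuuSuu   [S -> c S S]
uucuucSSuuSuu ⇒ uucuuccSuuSuu   [S -> c]
uucuuccSuuSuu ⇒ uucuucccuuSuu   [S -> c]
uucuucccuuSuu ⇒ uucuucccuucuu   [S -> c]

S ⇒ uSu ⇒ uuSuu ⇒ uucSSuu ⇒ uucuSuSuu ⇒ uucuuSuuSuu ⇒ uucuucSSuuSuu ⇒ uucuuccSuuSuu ⇒ uucuucccuuSuu ⇒ uucuucccuucuu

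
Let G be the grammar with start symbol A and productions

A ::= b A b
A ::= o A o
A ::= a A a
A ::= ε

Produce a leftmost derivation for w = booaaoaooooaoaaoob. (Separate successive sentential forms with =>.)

A=>bAb=>boAob=>booAoob=>booaAaoob=>booaaAaaoob=>booaaoAoaaoob=>booaaoaAaoaaoob=>booaaoaoAoaoaaoob=>booaaoaooAooaoaaoob=>booaaoaooooaoaaoob

A => bAb   [A ::= b A b]
bAb => boAob   [A ::= o A o]
boAob => booAoob   [A ::= o A o]
booAoob => booaAaoob   [A ::= a A a]
booaAaoob => booaaAaaoob   [A ::= a A a]
booaaAaaoob => booaaoAoaaoob   [A ::= o A o]
booaaoAoaaoob => booaaoaAaoaaoob   [A ::= a A a]
booaaoaAaoaaoob => booaaoaoAoaoaaoob   [A ::= o A o]
booaaoaoAoaoaaoob => booaaoaooAooaoaaoob   [A ::= o A o]
booaaoaooAooaoaaoob => booaaoaooooaoaaoob   [A ::= ε]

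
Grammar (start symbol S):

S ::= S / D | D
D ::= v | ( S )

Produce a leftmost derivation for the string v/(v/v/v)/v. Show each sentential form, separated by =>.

S => S/D => S/D/D => D/D/D => v/D/D => v/(S)/D => v/(S/D)/D => v/(S/D/D)/D => v/(D/D/D)/D => v/(v/D/D)/D => v/(v/v/D)/D => v/(v/v/v)/D => v/(v/v/v)/v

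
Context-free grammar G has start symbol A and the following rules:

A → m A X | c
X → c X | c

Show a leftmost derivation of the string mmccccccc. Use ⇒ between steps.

A ⇒ mAX ⇒ mmAXX ⇒ mmcXX ⇒ mmccX ⇒ mmcccX ⇒ mmccccX ⇒ mmcccccX ⇒ mmccccccX ⇒ mmccccccc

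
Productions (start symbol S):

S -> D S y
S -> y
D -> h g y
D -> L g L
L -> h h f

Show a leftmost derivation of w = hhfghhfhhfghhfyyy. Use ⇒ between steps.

S⇒DSy⇒LgLSy⇒hhfgLSy⇒hhfghhfSy⇒hhfghhfDSyy⇒hhfghhfLgLSyy⇒hhfghhfhhfgLSyy⇒hhfghhfhhfghhfSyy⇒hhfghhfhhfghhfyyy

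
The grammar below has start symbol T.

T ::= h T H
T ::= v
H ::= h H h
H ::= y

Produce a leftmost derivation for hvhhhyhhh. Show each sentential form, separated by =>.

T => hTH => hvH => hvhHh => hvhhHhh => hvhhhHhhh => hvhhhyhhh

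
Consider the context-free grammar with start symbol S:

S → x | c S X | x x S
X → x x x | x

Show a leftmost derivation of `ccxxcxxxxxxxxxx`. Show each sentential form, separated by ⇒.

S⇒cSX⇒ccSXX⇒ccxxSXX⇒ccxxcSXXX⇒ccxxcxxSXXX⇒ccxxcxxxXXX⇒ccxxcxxxxxxXX⇒ccxxcxxxxxxxxxX⇒ccxxcxxxxxxxxxx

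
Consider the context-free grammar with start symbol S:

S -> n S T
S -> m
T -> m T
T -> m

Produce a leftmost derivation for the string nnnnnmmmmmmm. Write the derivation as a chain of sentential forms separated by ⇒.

S ⇒ nST   [S -> n S T]
nST ⇒ nnSTT   [S -> n S T]
nnSTT ⇒ nnnSTTT   [S -> n S T]
nnnSTTT ⇒ nnnnSTTTT   [S -> n S T]
nnnnSTTTT ⇒ nnnnnSTTTTT   [S -> n S T]
nnnnnSTTTTT ⇒ nnnnnmTTTTT   [S -> m]
nnnnnmTTTTT ⇒ nnnnnmmTTTTT   [T -> m T]
nnnnnmmTTTTT ⇒ nnnnnmmmTTTT   [T -> m]
nnnnnmmmTTTT ⇒ nnnnnmmmmTTT   [T -> m]
nnnnnmmmmTTT ⇒ nnnnnmmmmmTT   [T -> m]
nnnnnmmmmmTT ⇒ nnnnnmmmmmmT   [T -> m]
nnnnnmmmmmmT ⇒ nnnnnmmmmmmm   [T -> m]

S⇒nST⇒nnSTT⇒nnnSTTT⇒nnnnSTTTT⇒nnnnnSTTTTT⇒nnnnnmTTTTT⇒nnnnnmmTTTTT⇒nnnnnmmmTTTT⇒nnnnnmmmmTTT⇒nnnnnmmmmmTT⇒nnnnnmmmmmmT⇒nnnnnmmmmmmm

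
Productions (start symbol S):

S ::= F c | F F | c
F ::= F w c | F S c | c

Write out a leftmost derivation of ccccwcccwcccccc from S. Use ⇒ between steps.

S ⇒ Fc ⇒ FScc ⇒ FScScc ⇒ FwcScScc ⇒ FScwcScScc ⇒ cScwcScScc ⇒ cFFcwcScScc ⇒ cFwcFcwcScScc ⇒ cFScwcFcwcScScc ⇒ ccScwcFcwcScScc ⇒ ccccwcFcwcScScc ⇒ ccccwcccwcScScc ⇒ ccccwcccwcccScc ⇒ ccccwcccwcccccc

S ⇒ Fc   [S ::= F c]
Fc ⇒ FScc   [F ::= F S c]
FScc ⇒ FScScc   [F ::= F S c]
FScScc ⇒ FwcScScc   [F ::= F w c]
FwcScScc ⇒ FScwcScScc   [F ::= F S c]
FScwcScScc ⇒ cScwcScScc   [F ::= c]
cScwcScScc ⇒ cFFcwcScScc   [S ::= F F]
cFFcwcScScc ⇒ cFwcFcwcScScc   [F ::= F w c]
cFwcFcwcScScc ⇒ cFScwcFcwcScScc   [F ::= F S c]
cFScwcFcwcScScc ⇒ ccScwcFcwcScScc   [F ::= c]
ccScwcFcwcScScc ⇒ ccccwcFcwcScScc   [S ::= c]
ccccwcFcwcScScc ⇒ ccccwcccwcScScc   [F ::= c]
ccccwcccwcScScc ⇒ ccccwcccwcccScc   [S ::= c]
ccccwcccwcccScc ⇒ ccccwcccwcccccc   [S ::= c]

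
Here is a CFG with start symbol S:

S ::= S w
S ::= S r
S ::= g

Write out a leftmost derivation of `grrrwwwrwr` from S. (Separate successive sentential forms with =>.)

S => Sr   [S ::= S r]
Sr => Swr   [S ::= S w]
Swr => Srwr   [S ::= S r]
Srwr => Swrwr   [S ::= S w]
Swrwr => Swwrwr   [S ::= S w]
Swwrwr => Swwwrwr   [S ::= S w]
Swwwrwr => Srwwwrwr   [S ::= S r]
Srwwwrwr => Srrwwwrwr   [S ::= S r]
Srrwwwrwr => Srrrwwwrwr   [S ::= S r]
Srrrwwwrwr => grrrwwwrwr   [S ::= g]

S=>Sr=>Swr=>Srwr=>Swrwr=>Swwrwr=>Swwwrwr=>Srwwwrwr=>Srrwwwrwr=>Srrrwwwrwr=>grrrwwwrwr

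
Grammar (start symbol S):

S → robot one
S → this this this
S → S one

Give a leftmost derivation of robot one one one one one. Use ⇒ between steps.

S ⇒ S one   [S → S one]
S one ⇒ S one one   [S → S one]
S one one ⇒ S one one one   [S → S one]
S one one one ⇒ S one one one one   [S → S one]
S one one one one ⇒ robot one one one one one   [S → robot one]

S ⇒ S one ⇒ S one one ⇒ S one one one ⇒ S one one one one ⇒ robot one one one one one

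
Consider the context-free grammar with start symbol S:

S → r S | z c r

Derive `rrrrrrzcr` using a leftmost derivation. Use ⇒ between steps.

S ⇒ rS ⇒ rrS ⇒ rrrS ⇒ rrrrS ⇒ rrrrrS ⇒ rrrrrrS ⇒ rrrrrrzcr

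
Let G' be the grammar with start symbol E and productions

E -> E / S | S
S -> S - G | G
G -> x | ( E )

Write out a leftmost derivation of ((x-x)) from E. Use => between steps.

E=>S=>G=>(E)=>(S)=>(G)=>((E))=>((S))=>((S-G))=>((G-G))=>((x-G))=>((x-x))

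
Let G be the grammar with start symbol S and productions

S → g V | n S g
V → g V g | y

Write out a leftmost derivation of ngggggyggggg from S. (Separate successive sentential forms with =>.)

S => nSg   [S → n S g]
nSg => ngVg   [S → g V]
ngVg => nggVgg   [V → g V g]
nggVgg => ngggVggg   [V → g V g]
ngggVggg => nggggVgggg   [V → g V g]
nggggVgggg => ngggggVggggg   [V → g V g]
ngggggVggggg => ngggggyggggg   [V → y]

S=>nSg=>ngVg=>nggVgg=>ngggVggg=>nggggVgggg=>ngggggVggggg=>ngggggyggggg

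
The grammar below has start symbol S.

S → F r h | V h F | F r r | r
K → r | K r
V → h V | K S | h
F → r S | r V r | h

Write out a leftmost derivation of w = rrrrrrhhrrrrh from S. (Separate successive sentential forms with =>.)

S => Frh   [S → F r h]
Frh => rVrrh   [F → r V r]
rVrrh => rKSrrh   [V → K S]
rKSrrh => rKrSrrh   [K → K r]
rKrSrrh => rKrrSrrh   [K → K r]
rKrrSrrh => rKrrrSrrh   [K → K r]
rKrrrSrrh => rKrrrrSrrh   [K → K r]
rKrrrrSrrh => rrrrrrSrrh   [K → r]
rrrrrrSrrh => rrrrrrVhFrrh   [S → V h F]
rrrrrrVhFrrh => rrrrrrhhFrrh   [V → h]
rrrrrrhhFrrh => rrrrrrhhrSrrh   [F → r S]
rrrrrrhhrSrrh => rrrrrrhhrrrrh   [S → r]

S=>Frh=>rVrrh=>rKSrrh=>rKrSrrh=>rKrrSrrh=>rKrrrSrrh=>rKrrrrSrrh=>rrrrrrSrrh=>rrrrrrVhFrrh=>rrrrrrhhFrrh=>rrrrrrhhrSrrh=>rrrrrrhhrrrrh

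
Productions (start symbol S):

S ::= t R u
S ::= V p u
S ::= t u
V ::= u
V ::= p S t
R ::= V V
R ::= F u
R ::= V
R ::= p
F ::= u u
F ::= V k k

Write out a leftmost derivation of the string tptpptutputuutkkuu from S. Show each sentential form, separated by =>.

S => tRu => tFuu => tVkkuu => tpStkkuu => tptRutkkuu => tptVVutkkuu => tptpStVutkkuu => tptpVputVutkkuu => tptppStputVutkkuu => tptpptutputVutkkuu => tptpptutputuutkkuu

S => tRu   [S ::= t R u]
tRu => tFuu   [R ::= F u]
tFuu => tVkkuu   [F ::= V k k]
tVkkuu => tpStkkuu   [V ::= p S t]
tpStkkuu => tptRutkkuu   [S ::= t R u]
tptRutkkuu => tptVVutkkuu   [R ::= V V]
tptVVutkkuu => tptpStVutkkuu   [V ::= p S t]
tptpStVutkkuu => tptpVputVutkkuu   [S ::= V p u]
tptpVputVutkkuu => tptppStputVutkkuu   [V ::= p S t]
tptppStputVutkkuu => tptpptutputVutkkuu   [S ::= t u]
tptpptutputVutkkuu => tptpptutputuutkkuu   [V ::= u]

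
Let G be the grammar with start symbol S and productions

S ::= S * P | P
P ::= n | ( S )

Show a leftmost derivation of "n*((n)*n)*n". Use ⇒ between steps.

S ⇒ S*P   [S ::= S * P]
S*P ⇒ S*P*P   [S ::= S * P]
S*P*P ⇒ P*P*P   [S ::= P]
P*P*P ⇒ n*P*P   [P ::= n]
n*P*P ⇒ n*(S)*P   [P ::= ( S )]
n*(S)*P ⇒ n*(S*P)*P   [S ::= S * P]
n*(S*P)*P ⇒ n*(P*P)*P   [S ::= P]
n*(P*P)*P ⇒ n*((S)*P)*P   [P ::= ( S )]
n*((S)*P)*P ⇒ n*((P)*P)*P   [S ::= P]
n*((P)*P)*P ⇒ n*((n)*P)*P   [P ::= n]
n*((n)*P)*P ⇒ n*((n)*n)*P   [P ::= n]
n*((n)*n)*P ⇒ n*((n)*n)*n   [P ::= n]

S ⇒ S*P ⇒ S*P*P ⇒ P*P*P ⇒ n*P*P ⇒ n*(S)*P ⇒ n*(S*P)*P ⇒ n*(P*P)*P ⇒ n*((S)*P)*P ⇒ n*((P)*P)*P ⇒ n*((n)*P)*P ⇒ n*((n)*n)*P ⇒ n*((n)*n)*n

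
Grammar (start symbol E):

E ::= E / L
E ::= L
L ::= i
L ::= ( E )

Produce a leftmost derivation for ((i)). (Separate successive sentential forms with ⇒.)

E ⇒ L ⇒ (E) ⇒ (L) ⇒ ((E)) ⇒ ((L)) ⇒ ((i))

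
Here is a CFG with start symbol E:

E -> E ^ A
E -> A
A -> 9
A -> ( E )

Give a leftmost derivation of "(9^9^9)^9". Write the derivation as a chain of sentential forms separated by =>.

E => E^A => A^A => (E)^A => (E^A)^A => (E^A^A)^A => (A^A^A)^A => (9^A^A)^A => (9^9^A)^A => (9^9^9)^A => (9^9^9)^9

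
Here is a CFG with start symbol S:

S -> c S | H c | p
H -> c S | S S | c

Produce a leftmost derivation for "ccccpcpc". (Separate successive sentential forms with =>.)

S => Hc   [S -> H c]
Hc => SSc   [H -> S S]
SSc => cSSc   [S -> c S]
cSSc => ccSSc   [S -> c S]
ccSSc => ccHcSc   [S -> H c]
ccHcSc => cccScSc   [H -> c S]
cccScSc => ccccScSc   [S -> c S]
ccccScSc => ccccpcSc   [S -> p]
ccccpcSc => ccccpcpc   [S -> p]

S=>Hc=>SSc=>cSSc=>ccSSc=>ccHcSc=>cccScSc=>ccccScSc=>ccccpcSc=>ccccpcpc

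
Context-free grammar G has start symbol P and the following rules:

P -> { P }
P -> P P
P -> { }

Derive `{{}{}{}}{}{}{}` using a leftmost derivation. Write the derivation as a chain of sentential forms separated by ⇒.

P ⇒ PP   [P -> P P]
PP ⇒ PPP   [P -> P P]
PPP ⇒ PPPP   [P -> P P]
PPPP ⇒ {P}PPP   [P -> { P }]
{P}PPP ⇒ {PP}PPP   [P -> P P]
{PP}PPP ⇒ {PPP}PPP   [P -> P P]
{PPP}PPP ⇒ {{}PP}PPP   [P -> { }]
{{}PP}PPP ⇒ {{}{}P}PPP   [P -> { }]
{{}{}P}PPP ⇒ {{}{}{}}PPP   [P -> { }]
{{}{}{}}PPP ⇒ {{}{}{}}{}PP   [P -> { }]
{{}{}{}}{}PP ⇒ {{}{}{}}{}{}P   [P -> { }]
{{}{}{}}{}{}P ⇒ {{}{}{}}{}{}{}   [P -> { }]

P⇒PP⇒PPP⇒PPPP⇒{P}PPP⇒{PP}PPP⇒{PPP}PPP⇒{{}PP}PPP⇒{{}{}P}PPP⇒{{}{}{}}PPP⇒{{}{}{}}{}PP⇒{{}{}{}}{}{}P⇒{{}{}{}}{}{}{}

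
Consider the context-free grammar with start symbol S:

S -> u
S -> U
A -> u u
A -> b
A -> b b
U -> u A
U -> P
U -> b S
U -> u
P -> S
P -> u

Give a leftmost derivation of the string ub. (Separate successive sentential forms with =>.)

S => U   [S -> U]
U => uA   [U -> u A]
uA => ub   [A -> b]

S => U => uA => ub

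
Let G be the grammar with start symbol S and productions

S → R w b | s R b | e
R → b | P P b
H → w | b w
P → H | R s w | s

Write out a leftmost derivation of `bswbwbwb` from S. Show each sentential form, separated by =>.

S => Rwb   [S → R w b]
Rwb => PPbwb   [R → P P b]
PPbwb => RswPbwb   [P → R s w]
RswPbwb => bswPbwb   [R → b]
bswPbwb => bswHbwb   [P → H]
bswHbwb => bswbwbwb   [H → b w]

S=>Rwb=>PPbwb=>RswPbwb=>bswPbwb=>bswHbwb=>bswbwbwb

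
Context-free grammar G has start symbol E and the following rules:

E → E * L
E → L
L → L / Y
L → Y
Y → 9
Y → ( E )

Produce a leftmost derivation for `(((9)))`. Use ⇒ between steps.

E ⇒ L   [E → L]
L ⇒ Y   [L → Y]
Y ⇒ (E)   [Y → ( E )]
(E) ⇒ (L)   [E → L]
(L) ⇒ (Y)   [L → Y]
(Y) ⇒ ((E))   [Y → ( E )]
((E)) ⇒ ((L))   [E → L]
((L)) ⇒ ((Y))   [L → Y]
((Y)) ⇒ (((E)))   [Y → ( E )]
(((E))) ⇒ (((L)))   [E → L]
(((L))) ⇒ (((Y)))   [L → Y]
(((Y))) ⇒ (((9)))   [Y → 9]

E ⇒ L ⇒ Y ⇒ (E) ⇒ (L) ⇒ (Y) ⇒ ((E)) ⇒ ((L)) ⇒ ((Y)) ⇒ (((E))) ⇒ (((L))) ⇒ (((Y))) ⇒ (((9)))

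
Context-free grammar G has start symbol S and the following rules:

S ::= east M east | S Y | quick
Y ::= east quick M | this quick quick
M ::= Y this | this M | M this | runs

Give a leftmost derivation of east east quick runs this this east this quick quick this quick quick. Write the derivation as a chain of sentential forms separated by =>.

S => S Y => S Y Y => east M east Y Y => east M this east Y Y => east Y this this east Y Y => east east quick M this this east Y Y => east east quick runs this this east Y Y => east east quick runs this this east this quick quick Y => east east quick runs this this east this quick quick this quick quick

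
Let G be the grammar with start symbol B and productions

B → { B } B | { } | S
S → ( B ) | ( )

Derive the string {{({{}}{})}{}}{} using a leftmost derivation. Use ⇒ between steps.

B ⇒ {B}B ⇒ {{B}B}B ⇒ {{S}B}B ⇒ {{(B)}B}B ⇒ {{({B}B)}B}B ⇒ {{({{}}B)}B}B ⇒ {{({{}}{})}B}B ⇒ {{({{}}{})}{}}B ⇒ {{({{}}{})}{}}{}

B ⇒ {B}B   [B → { B } B]
{B}B ⇒ {{B}B}B   [B → { B } B]
{{B}B}B ⇒ {{S}B}B   [B → S]
{{S}B}B ⇒ {{(B)}B}B   [S → ( B )]
{{(B)}B}B ⇒ {{({B}B)}B}B   [B → { B } B]
{{({B}B)}B}B ⇒ {{({{}}B)}B}B   [B → { }]
{{({{}}B)}B}B ⇒ {{({{}}{})}B}B   [B → { }]
{{({{}}{})}B}B ⇒ {{({{}}{})}{}}B   [B → { }]
{{({{}}{})}{}}B ⇒ {{({{}}{})}{}}{}   [B → { }]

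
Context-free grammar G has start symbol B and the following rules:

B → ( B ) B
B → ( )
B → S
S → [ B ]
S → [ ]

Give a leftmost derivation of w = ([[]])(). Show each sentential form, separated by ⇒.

B ⇒ (B)B   [B → ( B ) B]
(B)B ⇒ (S)B   [B → S]
(S)B ⇒ ([B])B   [S → [ B ]]
([B])B ⇒ ([S])B   [B → S]
([S])B ⇒ ([[]])B   [S → [ ]]
([[]])B ⇒ ([[]])()   [B → ( )]

B ⇒ (B)B ⇒ (S)B ⇒ ([B])B ⇒ ([S])B ⇒ ([[]])B ⇒ ([[]])()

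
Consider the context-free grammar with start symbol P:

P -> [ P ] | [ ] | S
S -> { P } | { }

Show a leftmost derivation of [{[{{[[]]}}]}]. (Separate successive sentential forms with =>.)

P => [P]   [P -> [ P ]]
[P] => [S]   [P -> S]
[S] => [{P}]   [S -> { P }]
[{P}] => [{[P]}]   [P -> [ P ]]
[{[P]}] => [{[S]}]   [P -> S]
[{[S]}] => [{[{P}]}]   [S -> { P }]
[{[{P}]}] => [{[{S}]}]   [P -> S]
[{[{S}]}] => [{[{{P}}]}]   [S -> { P }]
[{[{{P}}]}] => [{[{{[P]}}]}]   [P -> [ P ]]
[{[{{[P]}}]}] => [{[{{[[]]}}]}]   [P -> [ ]]

P => [P] => [S] => [{P}] => [{[P]}] => [{[S]}] => [{[{P}]}] => [{[{S}]}] => [{[{{P}}]}] => [{[{{[P]}}]}] => [{[{{[[]]}}]}]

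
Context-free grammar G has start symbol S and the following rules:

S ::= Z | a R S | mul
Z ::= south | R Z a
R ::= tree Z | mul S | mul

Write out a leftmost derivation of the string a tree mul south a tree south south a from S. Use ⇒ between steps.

S ⇒ a R S ⇒ a tree Z S ⇒ a tree R Z a S ⇒ a tree mul Z a S ⇒ a tree mul south a S ⇒ a tree mul south a Z ⇒ a tree mul south a R Z a ⇒ a tree mul south a tree Z Z a ⇒ a tree mul south a tree south Z a ⇒ a tree mul south a tree south south a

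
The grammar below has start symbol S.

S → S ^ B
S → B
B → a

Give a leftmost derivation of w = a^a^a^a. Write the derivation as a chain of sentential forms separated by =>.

S=>S^B=>S^B^B=>S^B^B^B=>B^B^B^B=>a^B^B^B=>a^a^B^B=>a^a^a^B=>a^a^a^a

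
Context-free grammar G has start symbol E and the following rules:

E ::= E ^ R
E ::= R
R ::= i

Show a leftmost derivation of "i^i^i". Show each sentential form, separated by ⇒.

E⇒E^R⇒E^R^R⇒R^R^R⇒i^R^R⇒i^i^R⇒i^i^i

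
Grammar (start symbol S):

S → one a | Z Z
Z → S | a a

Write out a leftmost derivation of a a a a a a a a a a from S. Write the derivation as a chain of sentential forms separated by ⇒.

S ⇒ Z Z ⇒ S Z ⇒ Z Z Z ⇒ S Z Z ⇒ Z Z Z Z ⇒ S Z Z Z ⇒ Z Z Z Z Z ⇒ a a Z Z Z Z ⇒ a a a a Z Z Z ⇒ a a a a a a Z Z ⇒ a a a a a a a a Z ⇒ a a a a a a a a a a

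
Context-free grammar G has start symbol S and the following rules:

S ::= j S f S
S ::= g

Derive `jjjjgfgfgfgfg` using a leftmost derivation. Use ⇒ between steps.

S ⇒ jSfS ⇒ jjSfSfS ⇒ jjjSfSfSfS ⇒ jjjjSfSfSfSfS ⇒ jjjjgfSfSfSfS ⇒ jjjjgfgfSfSfS ⇒ jjjjgfgfgfSfS ⇒ jjjjgfgfgfgfS ⇒ jjjjgfgfgfgfg

S ⇒ jSfS   [S ::= j S f S]
jSfS ⇒ jjSfSfS   [S ::= j S f S]
jjSfSfS ⇒ jjjSfSfSfS   [S ::= j S f S]
jjjSfSfSfS ⇒ jjjjSfSfSfSfS   [S ::= j S f S]
jjjjSfSfSfSfS ⇒ jjjjgfSfSfSfS   [S ::= g]
jjjjgfSfSfSfS ⇒ jjjjgfgfSfSfS   [S ::= g]
jjjjgfgfSfSfS ⇒ jjjjgfgfgfSfS   [S ::= g]
jjjjgfgfgfSfS ⇒ jjjjgfgfgfgfS   [S ::= g]
jjjjgfgfgfgfS ⇒ jjjjgfgfgfgfg   [S ::= g]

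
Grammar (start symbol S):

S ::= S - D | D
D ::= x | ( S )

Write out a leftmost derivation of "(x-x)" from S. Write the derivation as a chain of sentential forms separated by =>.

S=>D=>(S)=>(S-D)=>(D-D)=>(x-D)=>(x-x)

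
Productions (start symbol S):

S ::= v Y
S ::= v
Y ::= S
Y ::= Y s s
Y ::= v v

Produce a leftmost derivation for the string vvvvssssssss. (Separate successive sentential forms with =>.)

S => vY   [S ::= v Y]
vY => vYss   [Y ::= Y s s]
vYss => vYssss   [Y ::= Y s s]
vYssss => vYssssss   [Y ::= Y s s]
vYssssss => vSssssss   [Y ::= S]
vSssssss => vvYssssss   [S ::= v Y]
vvYssssss => vvYssssssss   [Y ::= Y s s]
vvYssssssss => vvvvssssssss   [Y ::= v v]

S => vY => vYss => vYssss => vYssssss => vSssssss => vvYssssss => vvYssssssss => vvvvssssssss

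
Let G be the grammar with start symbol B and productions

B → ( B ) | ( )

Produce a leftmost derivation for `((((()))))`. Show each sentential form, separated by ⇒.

B ⇒ (B) ⇒ ((B)) ⇒ (((B))) ⇒ ((((B)))) ⇒ ((((()))))

B ⇒ (B)   [B → ( B )]
(B) ⇒ ((B))   [B → ( B )]
((B)) ⇒ (((B)))   [B → ( B )]
(((B))) ⇒ ((((B))))   [B → ( B )]
((((B)))) ⇒ ((((()))))   [B → ( )]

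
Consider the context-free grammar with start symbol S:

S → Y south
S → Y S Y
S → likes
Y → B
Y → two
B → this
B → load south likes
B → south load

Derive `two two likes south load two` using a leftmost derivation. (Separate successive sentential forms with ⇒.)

S ⇒ Y S Y ⇒ two S Y ⇒ two Y S Y Y ⇒ two two S Y Y ⇒ two two likes Y Y ⇒ two two likes B Y ⇒ two two likes south load Y ⇒ two two likes south load two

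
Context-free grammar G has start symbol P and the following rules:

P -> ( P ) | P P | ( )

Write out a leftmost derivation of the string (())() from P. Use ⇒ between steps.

P ⇒ PP   [P -> P P]
PP ⇒ (P)P   [P -> ( P )]
(P)P ⇒ (())P   [P -> ( )]
(())P ⇒ (())()   [P -> ( )]

P ⇒ PP ⇒ (P)P ⇒ (())P ⇒ (())()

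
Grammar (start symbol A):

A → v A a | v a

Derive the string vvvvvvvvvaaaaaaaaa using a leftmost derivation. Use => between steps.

A=>vAa=>vvAaa=>vvvAaaa=>vvvvAaaaa=>vvvvvAaaaaa=>vvvvvvAaaaaaa=>vvvvvvvAaaaaaaa=>vvvvvvvvAaaaaaaaa=>vvvvvvvvvaaaaaaaaa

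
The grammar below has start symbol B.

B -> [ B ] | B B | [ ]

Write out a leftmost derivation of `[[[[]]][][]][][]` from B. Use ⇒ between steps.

B ⇒ BB   [B -> B B]
BB ⇒ BBB   [B -> B B]
BBB ⇒ [B]BB   [B -> [ B ]]
[B]BB ⇒ [BB]BB   [B -> B B]
[BB]BB ⇒ [BBB]BB   [B -> B B]
[BBB]BB ⇒ [[B]BB]BB   [B -> [ B ]]
[[B]BB]BB ⇒ [[[B]]BB]BB   [B -> [ B ]]
[[[B]]BB]BB ⇒ [[[[]]]BB]BB   [B -> [ ]]
[[[[]]]BB]BB ⇒ [[[[]]][]B]BB   [B -> [ ]]
[[[[]]][]B]BB ⇒ [[[[]]][][]]BB   [B -> [ ]]
[[[[]]][][]]BB ⇒ [[[[]]][][]][]B   [B -> [ ]]
[[[[]]][][]][]B ⇒ [[[[]]][][]][][]   [B -> [ ]]

B ⇒ BB ⇒ BBB ⇒ [B]BB ⇒ [BB]BB ⇒ [BBB]BB ⇒ [[B]BB]BB ⇒ [[[B]]BB]BB ⇒ [[[[]]]BB]BB ⇒ [[[[]]][]B]BB ⇒ [[[[]]][][]]BB ⇒ [[[[]]][][]][]B ⇒ [[[[]]][][]][][]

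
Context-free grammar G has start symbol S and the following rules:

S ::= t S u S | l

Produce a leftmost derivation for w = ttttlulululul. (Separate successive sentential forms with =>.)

S=>tSuS=>ttSuSuS=>tttSuSuSuS=>ttttSuSuSuSuS=>ttttluSuSuSuS=>ttttluluSuSuS=>ttttlululuSuS=>ttttlulululuS=>ttttlulululul

S => tSuS   [S ::= t S u S]
tSuS => ttSuSuS   [S ::= t S u S]
ttSuSuS => tttSuSuSuS   [S ::= t S u S]
tttSuSuSuS => ttttSuSuSuSuS   [S ::= t S u S]
ttttSuSuSuSuS => ttttluSuSuSuS   [S ::= l]
ttttluSuSuSuS => ttttluluSuSuS   [S ::= l]
ttttluluSuSuS => ttttlululuSuS   [S ::= l]
ttttlululuSuS => ttttlulululuS   [S ::= l]
ttttlulululuS => ttttlulululul   [S ::= l]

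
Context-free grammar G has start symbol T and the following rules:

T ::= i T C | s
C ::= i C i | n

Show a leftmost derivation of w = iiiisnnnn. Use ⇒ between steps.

T ⇒ iTC ⇒ iiTCC ⇒ iiiTCCC ⇒ iiiiTCCCC ⇒ iiiisCCCC ⇒ iiiisnCCC ⇒ iiiisnnCC ⇒ iiiisnnnC ⇒ iiiisnnnn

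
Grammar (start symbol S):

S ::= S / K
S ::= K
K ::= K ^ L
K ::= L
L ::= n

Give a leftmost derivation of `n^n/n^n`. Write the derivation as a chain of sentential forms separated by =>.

S => S/K => K/K => K^L/K => L^L/K => n^L/K => n^n/K => n^n/K^L => n^n/L^L => n^n/n^L => n^n/n^n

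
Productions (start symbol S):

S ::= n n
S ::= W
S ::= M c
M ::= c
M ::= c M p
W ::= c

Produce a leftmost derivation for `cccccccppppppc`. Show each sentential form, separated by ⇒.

S ⇒ Mc ⇒ cMpc ⇒ ccMppc ⇒ cccMpppc ⇒ ccccMppppc ⇒ cccccMpppppc ⇒ ccccccMppppppc ⇒ cccccccppppppc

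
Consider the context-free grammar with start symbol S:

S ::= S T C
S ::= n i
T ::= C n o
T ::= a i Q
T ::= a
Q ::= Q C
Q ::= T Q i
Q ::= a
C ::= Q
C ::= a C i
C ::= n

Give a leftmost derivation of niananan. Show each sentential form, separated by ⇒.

S⇒STC⇒STCTC⇒STCTCTC⇒niTCTCTC⇒niaCTCTC⇒nianTCTC⇒nianaCTC⇒niananTC⇒niananaC⇒niananan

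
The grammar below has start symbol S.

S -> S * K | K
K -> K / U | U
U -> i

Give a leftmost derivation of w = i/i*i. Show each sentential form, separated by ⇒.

S ⇒ S*K ⇒ K*K ⇒ K/U*K ⇒ U/U*K ⇒ i/U*K ⇒ i/i*K ⇒ i/i*U ⇒ i/i*i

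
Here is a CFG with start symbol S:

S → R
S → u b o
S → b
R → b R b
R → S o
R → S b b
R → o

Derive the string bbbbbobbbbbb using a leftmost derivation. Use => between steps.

S => R => bRb => bSbbb => bRbbb => bbRbbbb => bbbRbbbbb => bbbbRbbbbbb => bbbbSobbbbbb => bbbbbobbbbbb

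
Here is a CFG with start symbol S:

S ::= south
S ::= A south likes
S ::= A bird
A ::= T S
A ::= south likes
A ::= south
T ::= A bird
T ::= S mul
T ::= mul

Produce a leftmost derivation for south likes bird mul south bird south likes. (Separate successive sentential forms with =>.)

S => A south likes   [S ::= A south likes]
A south likes => T S south likes   [A ::= T S]
T S south likes => S mul S south likes   [T ::= S mul]
S mul S south likes => A bird mul S south likes   [S ::= A bird]
A bird mul S south likes => south likes bird mul S south likes   [A ::= south likes]
south likes bird mul S south likes => south likes bird mul A bird south likes   [S ::= A bird]
south likes bird mul A bird south likes => south likes bird mul south bird south likes   [A ::= south]

S => A south likes => T S south likes => S mul S south likes => A bird mul S south likes => south likes bird mul S south likes => south likes bird mul A bird south likes => south likes bird mul south bird south likes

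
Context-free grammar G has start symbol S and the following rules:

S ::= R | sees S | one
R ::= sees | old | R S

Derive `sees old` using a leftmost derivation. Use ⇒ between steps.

S ⇒ sees S ⇒ sees R ⇒ sees old

S ⇒ sees S   [S ::= sees S]
sees S ⇒ sees R   [S ::= R]
sees R ⇒ sees old   [R ::= old]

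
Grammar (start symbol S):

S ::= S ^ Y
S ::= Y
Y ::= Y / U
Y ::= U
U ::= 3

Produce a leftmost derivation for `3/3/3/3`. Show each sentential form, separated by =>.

S=>Y=>Y/U=>Y/U/U=>Y/U/U/U=>U/U/U/U=>3/U/U/U=>3/3/U/U=>3/3/3/U=>3/3/3/3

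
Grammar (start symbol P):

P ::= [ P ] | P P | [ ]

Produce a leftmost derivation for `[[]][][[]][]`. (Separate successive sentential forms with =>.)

P => PP => [P]P => [[]]P => [[]]PP => [[]]PPP => [[]][]PP => [[]][][P]P => [[]][][[]]P => [[]][][[]][]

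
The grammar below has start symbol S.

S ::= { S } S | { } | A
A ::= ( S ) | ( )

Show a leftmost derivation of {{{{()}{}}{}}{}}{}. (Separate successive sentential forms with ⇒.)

S ⇒ {S}S   [S ::= { S } S]
{S}S ⇒ {{S}S}S   [S ::= { S } S]
{{S}S}S ⇒ {{{S}S}S}S   [S ::= { S } S]
{{{S}S}S}S ⇒ {{{{S}S}S}S}S   [S ::= { S } S]
{{{{S}S}S}S}S ⇒ {{{{A}S}S}S}S   [S ::= A]
{{{{A}S}S}S}S ⇒ {{{{()}S}S}S}S   [A ::= ( )]
{{{{()}S}S}S}S ⇒ {{{{()}{}}S}S}S   [S ::= { }]
{{{{()}{}}S}S}S ⇒ {{{{()}{}}{}}S}S   [S ::= { }]
{{{{()}{}}{}}S}S ⇒ {{{{()}{}}{}}{}}S   [S ::= { }]
{{{{()}{}}{}}{}}S ⇒ {{{{()}{}}{}}{}}{}   [S ::= { }]

S ⇒ {S}S ⇒ {{S}S}S ⇒ {{{S}S}S}S ⇒ {{{{S}S}S}S}S ⇒ {{{{A}S}S}S}S ⇒ {{{{()}S}S}S}S ⇒ {{{{()}{}}S}S}S ⇒ {{{{()}{}}{}}S}S ⇒ {{{{()}{}}{}}{}}S ⇒ {{{{()}{}}{}}{}}{}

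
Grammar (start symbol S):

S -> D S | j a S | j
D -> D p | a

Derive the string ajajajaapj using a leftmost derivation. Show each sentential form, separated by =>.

S => DS => aS => ajaS => ajajaS => ajajajaS => ajajajaDS => ajajajaDpS => ajajajaapS => ajajajaapj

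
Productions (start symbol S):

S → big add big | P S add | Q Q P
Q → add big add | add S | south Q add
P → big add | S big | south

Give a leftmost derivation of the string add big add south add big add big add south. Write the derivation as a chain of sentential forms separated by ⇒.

S ⇒ Q Q P   [S → Q Q P]
Q Q P ⇒ add big add Q P   [Q → add big add]
add big add Q P ⇒ add big add south Q add P   [Q → south Q add]
add big add south Q add P ⇒ add big add south add S add P   [Q → add S]
add big add south add S add P ⇒ add big add south add big add big add P   [S → big add big]
add big add south add big add big add P ⇒ add big add south add big add big add south   [P → south]

S ⇒ Q Q P ⇒ add big add Q P ⇒ add big add south Q add P ⇒ add big add south add S add P ⇒ add big add south add big add big add P ⇒ add big add south add big add big add south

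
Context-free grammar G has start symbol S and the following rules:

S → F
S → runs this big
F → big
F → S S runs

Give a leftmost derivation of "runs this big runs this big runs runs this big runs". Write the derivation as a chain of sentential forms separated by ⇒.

S ⇒ F   [S → F]
F ⇒ S S runs   [F → S S runs]
S S runs ⇒ F S runs   [S → F]
F S runs ⇒ S S runs S runs   [F → S S runs]
S S runs S runs ⇒ runs this big S runs S runs   [S → runs this big]
runs this big S runs S runs ⇒ runs this big runs this big runs S runs   [S → runs this big]
runs this big runs this big runs S runs ⇒ runs this big runs this big runs runs this big runs   [S → runs this big]

S ⇒ F ⇒ S S runs ⇒ F S runs ⇒ S S runs S runs ⇒ runs this big S runs S runs ⇒ runs this big runs this big runs S runs ⇒ runs this big runs this big runs runs this big runs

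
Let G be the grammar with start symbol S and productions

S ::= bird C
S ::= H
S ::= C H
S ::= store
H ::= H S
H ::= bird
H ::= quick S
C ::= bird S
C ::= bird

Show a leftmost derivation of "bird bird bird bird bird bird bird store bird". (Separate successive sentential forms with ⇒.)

S ⇒ bird C   [S ::= bird C]
bird C ⇒ bird bird S   [C ::= bird S]
bird bird S ⇒ bird bird bird C   [S ::= bird C]
bird bird bird C ⇒ bird bird bird bird S   [C ::= bird S]
bird bird bird bird S ⇒ bird bird bird bird C H   [S ::= C H]
bird bird bird bird C H ⇒ bird bird bird bird bird S H   [C ::= bird S]
bird bird bird bird bird S H ⇒ bird bird bird bird bird bird C H   [S ::= bird C]
bird bird bird bird bird bird C H ⇒ bird bird bird bird bird bird bird S H   [C ::= bird S]
bird bird bird bird bird bird bird S H ⇒ bird bird bird bird bird bird bird store H   [S ::= store]
bird bird bird bird bird bird bird store H ⇒ bird bird bird bird bird bird bird store bird   [H ::= bird]

S ⇒ bird C ⇒ bird bird S ⇒ bird bird bird C ⇒ bird bird bird bird S ⇒ bird bird bird bird C H ⇒ bird bird bird bird bird S H ⇒ bird bird bird bird bird bird C H ⇒ bird bird bird bird bird bird bird S H ⇒ bird bird bird bird bird bird bird store H ⇒ bird bird bird bird bird bird bird store bird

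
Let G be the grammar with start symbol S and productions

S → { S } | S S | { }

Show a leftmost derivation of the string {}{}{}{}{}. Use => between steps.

S => SS   [S → S S]
SS => SSS   [S → S S]
SSS => SSSS   [S → S S]
SSSS => SSSSS   [S → S S]
SSSSS => {}SSSS   [S → { }]
{}SSSS => {}{}SSS   [S → { }]
{}{}SSS => {}{}{}SS   [S → { }]
{}{}{}SS => {}{}{}{}S   [S → { }]
{}{}{}{}S => {}{}{}{}{}   [S → { }]

S => SS => SSS => SSSS => SSSSS => {}SSSS => {}{}SSS => {}{}{}SS => {}{}{}{}S => {}{}{}{}{}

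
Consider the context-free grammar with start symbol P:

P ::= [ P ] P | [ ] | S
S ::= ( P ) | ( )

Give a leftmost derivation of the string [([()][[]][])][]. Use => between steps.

P => [P]P => [S]P => [(P)]P => [([P]P)]P => [([S]P)]P => [([()]P)]P => [([()][P]P)]P => [([()][[]]P)]P => [([()][[]][])]P => [([()][[]][])][]

P => [P]P   [P ::= [ P ] P]
[P]P => [S]P   [P ::= S]
[S]P => [(P)]P   [S ::= ( P )]
[(P)]P => [([P]P)]P   [P ::= [ P ] P]
[([P]P)]P => [([S]P)]P   [P ::= S]
[([S]P)]P => [([()]P)]P   [S ::= ( )]
[([()]P)]P => [([()][P]P)]P   [P ::= [ P ] P]
[([()][P]P)]P => [([()][[]]P)]P   [P ::= [ ]]
[([()][[]]P)]P => [([()][[]][])]P   [P ::= [ ]]
[([()][[]][])]P => [([()][[]][])][]   [P ::= [ ]]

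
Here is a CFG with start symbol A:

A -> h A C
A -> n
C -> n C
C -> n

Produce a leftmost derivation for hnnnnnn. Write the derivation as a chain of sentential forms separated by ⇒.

A ⇒ hAC ⇒ hnC ⇒ hnnC ⇒ hnnnC ⇒ hnnnnC ⇒ hnnnnnC ⇒ hnnnnnn

A ⇒ hAC   [A -> h A C]
hAC ⇒ hnC   [A -> n]
hnC ⇒ hnnC   [C -> n C]
hnnC ⇒ hnnnC   [C -> n C]
hnnnC ⇒ hnnnnC   [C -> n C]
hnnnnC ⇒ hnnnnnC   [C -> n C]
hnnnnnC ⇒ hnnnnnn   [C -> n]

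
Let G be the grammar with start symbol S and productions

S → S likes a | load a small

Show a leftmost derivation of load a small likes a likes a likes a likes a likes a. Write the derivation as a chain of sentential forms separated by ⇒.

S ⇒ S likes a ⇒ S likes a likes a ⇒ S likes a likes a likes a ⇒ S likes a likes a likes a likes a ⇒ S likes a likes a likes a likes a likes a ⇒ load a small likes a likes a likes a likes a likes a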